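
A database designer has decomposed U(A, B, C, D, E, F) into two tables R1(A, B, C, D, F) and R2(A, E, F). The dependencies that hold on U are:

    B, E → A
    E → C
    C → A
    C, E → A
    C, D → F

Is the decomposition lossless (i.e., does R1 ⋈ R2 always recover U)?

No

Common attributes: R1 ∩ R2 = {A, F}.
No dependency enlarges {A, F}, so (A, F)⁺ = {A, F}.
The closure contains neither all of R1 = {A, B, C, D, F} nor all of R2 = {A, E, F}, so the common attributes are not a superkey of either fragment. The join is lossy.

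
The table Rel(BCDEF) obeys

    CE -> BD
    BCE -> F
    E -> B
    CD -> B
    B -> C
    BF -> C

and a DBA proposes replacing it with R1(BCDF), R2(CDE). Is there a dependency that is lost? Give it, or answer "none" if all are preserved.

BCE -> F

Check BCE → F: no single fragment contains all of {BCEF}, and the restricted closure of {BCE} across the fragments never reaches {F}.
CE → BD is preserved.
E → B is preserved.
CD → B is preserved.
B → C is preserved.
BF → C is preserved.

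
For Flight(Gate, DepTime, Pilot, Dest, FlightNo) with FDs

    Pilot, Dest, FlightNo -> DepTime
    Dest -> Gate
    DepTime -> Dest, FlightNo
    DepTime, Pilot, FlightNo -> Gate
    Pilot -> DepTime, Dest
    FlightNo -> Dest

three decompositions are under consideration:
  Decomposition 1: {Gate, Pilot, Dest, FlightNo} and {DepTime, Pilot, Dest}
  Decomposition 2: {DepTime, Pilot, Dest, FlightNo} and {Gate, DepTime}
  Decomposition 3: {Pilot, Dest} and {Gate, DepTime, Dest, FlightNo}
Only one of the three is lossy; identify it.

Decomposition 3

Decomposition 1: common = {Pilot, Dest}, closure = {Gate, DepTime, Pilot, Dest, FlightNo} → lossless.
Decomposition 2: common = {DepTime}, closure = {Gate, DepTime, Dest, FlightNo} → lossless.
Decomposition 3: common = {Dest}, closure = {Gate, Dest} → lossy.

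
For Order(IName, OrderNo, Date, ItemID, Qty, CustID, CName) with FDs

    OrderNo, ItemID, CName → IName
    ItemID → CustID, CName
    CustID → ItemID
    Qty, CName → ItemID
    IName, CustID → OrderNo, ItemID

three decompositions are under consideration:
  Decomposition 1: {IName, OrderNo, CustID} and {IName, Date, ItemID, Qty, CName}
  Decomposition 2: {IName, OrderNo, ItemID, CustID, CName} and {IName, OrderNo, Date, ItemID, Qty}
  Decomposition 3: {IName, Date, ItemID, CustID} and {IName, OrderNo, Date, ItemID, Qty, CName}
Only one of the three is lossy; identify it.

Decomposition 1: common = {IName}, closure = {IName} → lossy.
Decomposition 2: common = {IName, OrderNo, ItemID}, closure = {IName, OrderNo, ItemID, CustID, CName} → lossless.
Decomposition 3: common = {IName, Date, ItemID}, closure = {IName, OrderNo, Date, ItemID, CustID, CName} → lossless.

Decomposition 1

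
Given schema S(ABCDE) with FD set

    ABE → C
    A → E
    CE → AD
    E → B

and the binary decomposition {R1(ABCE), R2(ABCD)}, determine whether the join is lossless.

Common attributes: R1 ∩ R2 = {ABC}.
Closure of {ABC}: A → E applies, adding E; CE → AD applies, adding D. So (ABC)⁺ = {ABCDE}.
This closure contains every attribute of R1, so R1 ∩ R2 → R1. The join is lossless.

Yes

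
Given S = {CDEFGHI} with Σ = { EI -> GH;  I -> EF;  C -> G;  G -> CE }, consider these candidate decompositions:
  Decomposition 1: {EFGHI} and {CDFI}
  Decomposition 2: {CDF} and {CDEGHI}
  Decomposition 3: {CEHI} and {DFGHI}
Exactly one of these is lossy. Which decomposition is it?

Decomposition 1: common = {FI}, closure = {CEFGHI} → lossless.
Decomposition 2: common = {CD}, closure = {CDEG} → lossy.
Decomposition 3: common = {HI}, closure = {CEFGHI} → lossless.

Decomposition 2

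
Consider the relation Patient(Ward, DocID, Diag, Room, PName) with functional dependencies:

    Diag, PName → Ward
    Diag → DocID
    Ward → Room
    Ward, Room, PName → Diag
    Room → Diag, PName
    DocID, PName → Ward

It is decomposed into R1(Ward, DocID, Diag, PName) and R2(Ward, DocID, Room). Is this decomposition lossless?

Common attributes: R1 ∩ R2 = {Ward, DocID}.
Closure of {Ward, DocID}: Ward → Room applies, adding Room; Room → Diag, PName applies, adding Diag, PName. So (Ward, DocID)⁺ = {Ward, DocID, Diag, Room, PName}.
This closure contains every attribute of R1, so R1 ∩ R2 → R1. The join is lossless.

Yes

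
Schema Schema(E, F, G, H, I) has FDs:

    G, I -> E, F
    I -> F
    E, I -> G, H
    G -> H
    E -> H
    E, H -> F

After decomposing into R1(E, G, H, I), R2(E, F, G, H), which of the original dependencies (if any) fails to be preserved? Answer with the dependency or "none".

Check I → F: no single fragment contains all of {F, I}, and the restricted closure of {I} across the fragments never reaches {F}.
G, I → E, F is preserved.
E, I → G, H is preserved.
G → H is preserved.
E → H is preserved.
E, H → F is preserved.

I -> F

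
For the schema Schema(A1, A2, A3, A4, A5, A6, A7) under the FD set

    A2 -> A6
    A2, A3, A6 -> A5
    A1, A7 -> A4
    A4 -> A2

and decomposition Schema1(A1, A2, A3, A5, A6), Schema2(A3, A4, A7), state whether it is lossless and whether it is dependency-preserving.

lossy and not dependency-preserving

Lossless test: (A3)⁺ = {A3}, which is a superkey of neither fragment — lossy.
Dependency preservation: the restricted closure of {A1, A7} across the fragments never reaches {A4}, so A1, A7 → A4 cannot be enforced without a join — not preserved.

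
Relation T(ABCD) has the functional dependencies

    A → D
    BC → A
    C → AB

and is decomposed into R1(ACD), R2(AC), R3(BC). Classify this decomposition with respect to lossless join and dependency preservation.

lossless and dependency-preserving

Lossless test (chase): Rows 1 and 2 agree on A; apply A→D and equate their D entries. Rows 1 and 2 agree on C; apply C→AB and equate their AB entries. Rows 1 and 3 agree on C; apply C→AB and equate their AB entries. Rows 1 and 3 agree on A; apply A→D and equate their D entries. Row 1 is now all distinguished symbols — the join is lossless.
Dependency preservation: BC → A; C → AB are not contained in any single fragment, but the restricted closure of each left-hand side across the fragments still reaches the right-hand side; the remaining FDs each lie inside some fragment. All dependencies are preserved.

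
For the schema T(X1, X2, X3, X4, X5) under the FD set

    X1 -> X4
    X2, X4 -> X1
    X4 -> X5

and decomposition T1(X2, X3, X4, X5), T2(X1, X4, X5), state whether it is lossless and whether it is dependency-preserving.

Lossless test: (X4, X5)⁺ = {X4, X5}, which is a superkey of neither fragment — lossy.
Dependency preservation: the restricted closure of {X2, X4} across the fragments never reaches {X1}, so X2, X4 → X1 cannot be enforced without a join — not preserved.

lossy and not dependency-preserving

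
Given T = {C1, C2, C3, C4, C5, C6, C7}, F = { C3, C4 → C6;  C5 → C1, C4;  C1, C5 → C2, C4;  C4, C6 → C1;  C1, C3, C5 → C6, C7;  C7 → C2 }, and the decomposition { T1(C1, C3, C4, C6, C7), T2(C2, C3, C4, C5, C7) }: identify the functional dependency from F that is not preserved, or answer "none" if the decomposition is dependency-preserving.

Check C5 → C1, C4: no single fragment contains all of {C1, C4, C5}, and the restricted closure of {C5} across the fragments never reaches {C1, C4}.
C3, C4 → C6 is preserved.
C1, C5 → C2, C4 is preserved.
C4, C6 → C1 is preserved.
C1, C3, C5 → C6, C7 is preserved.
C7 → C2 is preserved.

C5 → C1, C4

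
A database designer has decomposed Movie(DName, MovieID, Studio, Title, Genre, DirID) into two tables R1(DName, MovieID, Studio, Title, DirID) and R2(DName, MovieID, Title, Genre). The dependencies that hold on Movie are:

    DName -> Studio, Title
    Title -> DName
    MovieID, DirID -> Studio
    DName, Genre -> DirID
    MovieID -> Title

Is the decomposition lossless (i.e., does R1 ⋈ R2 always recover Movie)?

No

Common attributes: R1 ∩ R2 = {DName, MovieID, Title}.
Closure of {DName, MovieID, Title}: DName → Studio, Title applies, adding Studio. So (DName, MovieID, Title)⁺ = {DName, MovieID, Studio, Title}.
The closure contains neither all of R1 = {DName, MovieID, Studio, Title, DirID} nor all of R2 = {DName, MovieID, Title, Genre}, so the common attributes are not a superkey of either fragment. The join is lossy.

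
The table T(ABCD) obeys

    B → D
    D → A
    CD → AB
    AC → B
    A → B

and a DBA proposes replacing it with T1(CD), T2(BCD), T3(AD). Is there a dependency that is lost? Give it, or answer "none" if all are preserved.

none

B → D lies within T2.
D → A lies within T3.
CD → AB: restricted closure across fragments reaches AB.
AC → B: restricted closure across fragments reaches B.
A → B: restricted closure across fragments reaches B.
Every dependency is enforceable on the fragments, so the decomposition is dependency-preserving.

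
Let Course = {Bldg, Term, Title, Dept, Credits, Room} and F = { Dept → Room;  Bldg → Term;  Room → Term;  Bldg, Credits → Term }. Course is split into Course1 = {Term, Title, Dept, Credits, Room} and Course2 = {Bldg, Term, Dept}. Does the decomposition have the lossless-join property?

No

Common attributes: Course1 ∩ Course2 = {Term, Dept}.
Closure of {Term, Dept}: Dept → Room applies, adding Room. So (Term, Dept)⁺ = {Term, Dept, Room}.
The closure contains neither all of Course1 = {Term, Title, Dept, Credits, Room} nor all of Course2 = {Bldg, Term, Dept}, so the common attributes are not a superkey of either fragment. The join is lossy.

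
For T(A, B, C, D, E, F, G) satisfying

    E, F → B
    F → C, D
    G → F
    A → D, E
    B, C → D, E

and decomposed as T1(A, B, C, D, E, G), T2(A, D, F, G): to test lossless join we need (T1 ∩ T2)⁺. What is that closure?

A, B, C, D, E, F, G

T1 ∩ T2 = {A, D, G}.
G → F applies, adding F
A → D, E applies, adding E
E, F → B applies, adding B
F → C, D applies, adding C
Closure: {A, B, C, D, E, F, G}.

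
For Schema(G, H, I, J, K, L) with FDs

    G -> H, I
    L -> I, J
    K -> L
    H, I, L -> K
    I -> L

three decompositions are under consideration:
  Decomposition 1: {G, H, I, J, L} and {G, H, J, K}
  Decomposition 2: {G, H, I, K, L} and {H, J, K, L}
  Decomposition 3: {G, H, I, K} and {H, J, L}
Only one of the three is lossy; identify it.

Decomposition 3

Decomposition 1: common = {G, H, J}, closure = {G, H, I, J, K, L} → lossless.
Decomposition 2: common = {H, K, L}, closure = {H, I, J, K, L} → lossless.
Decomposition 3: common = {H}, closure = {H} → lossy.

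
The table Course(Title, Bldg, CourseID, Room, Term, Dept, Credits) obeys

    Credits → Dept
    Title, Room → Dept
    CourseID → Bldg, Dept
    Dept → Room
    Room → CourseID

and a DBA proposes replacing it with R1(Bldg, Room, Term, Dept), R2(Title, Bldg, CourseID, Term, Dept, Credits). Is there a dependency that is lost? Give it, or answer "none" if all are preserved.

Credits → Dept lies within R2.
Title, Room → Dept: restricted closure across fragments reaches Dept.
CourseID → Bldg, Dept lies within R2.
Dept → Room lies within R1.
Room → CourseID: restricted closure across fragments reaches CourseID.
Every dependency is enforceable on the fragments, so the decomposition is dependency-preserving.

none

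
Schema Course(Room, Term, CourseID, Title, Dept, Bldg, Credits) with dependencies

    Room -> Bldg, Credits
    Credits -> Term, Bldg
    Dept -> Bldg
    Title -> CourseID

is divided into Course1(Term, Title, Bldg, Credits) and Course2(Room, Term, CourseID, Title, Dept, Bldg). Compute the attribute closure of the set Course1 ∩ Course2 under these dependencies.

Term, CourseID, Title, Bldg

Course1 ∩ Course2 = {Term, Title, Bldg}.
Title → CourseID applies, adding CourseID
Closure: {Term, CourseID, Title, Bldg}.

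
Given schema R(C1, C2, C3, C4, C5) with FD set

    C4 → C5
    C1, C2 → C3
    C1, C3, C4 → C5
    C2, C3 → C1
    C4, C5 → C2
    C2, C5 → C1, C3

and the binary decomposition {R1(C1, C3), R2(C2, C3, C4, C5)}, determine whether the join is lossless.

No

Common attributes: R1 ∩ R2 = {C3}.
No dependency enlarges {C3}, so (C3)⁺ = {C3}.
The closure contains neither all of R1 = {C1, C3} nor all of R2 = {C2, C3, C4, C5}, so the common attributes are not a superkey of either fragment. The join is lossy.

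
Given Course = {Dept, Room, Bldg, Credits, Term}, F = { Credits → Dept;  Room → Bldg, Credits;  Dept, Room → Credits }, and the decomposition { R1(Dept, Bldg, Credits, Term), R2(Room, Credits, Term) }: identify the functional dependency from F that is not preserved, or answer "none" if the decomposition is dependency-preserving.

Check Room → Bldg, Credits: no single fragment contains all of {Room, Bldg, Credits}, and the restricted closure of {Room} across the fragments never reaches {Bldg, Credits}.
Credits → Dept is preserved.
Dept, Room → Credits is preserved.

Room → Bldg, Credits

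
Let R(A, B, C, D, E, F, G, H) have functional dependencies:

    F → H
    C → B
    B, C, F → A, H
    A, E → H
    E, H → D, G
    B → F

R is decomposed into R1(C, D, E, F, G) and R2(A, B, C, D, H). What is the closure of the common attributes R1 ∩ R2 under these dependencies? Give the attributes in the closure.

R1 ∩ R2 = {C, D}.
C → B applies, adding B
B → F applies, adding F
F → H applies, adding H
B, C, F → A, H applies, adding A
Closure: {A, B, C, D, F, H}.

A, B, C, D, F, H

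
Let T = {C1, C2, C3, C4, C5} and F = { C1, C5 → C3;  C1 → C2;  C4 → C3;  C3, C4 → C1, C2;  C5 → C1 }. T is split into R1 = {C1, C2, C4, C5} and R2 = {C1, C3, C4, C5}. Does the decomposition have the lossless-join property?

Yes

Common attributes: R1 ∩ R2 = {C1, C4, C5}.
Closure of {C1, C4, C5}: C1, C5 → C3 applies, adding C3; C1 → C2 applies, adding C2. So (C1, C4, C5)⁺ = {C1, C2, C3, C4, C5}.
This closure contains every attribute of R1, so R1 ∩ R2 → R1. The join is lossless.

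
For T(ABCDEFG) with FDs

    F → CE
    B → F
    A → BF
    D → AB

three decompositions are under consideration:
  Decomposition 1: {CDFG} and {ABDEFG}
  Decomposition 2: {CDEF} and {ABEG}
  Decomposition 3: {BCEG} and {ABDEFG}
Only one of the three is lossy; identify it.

Decomposition 1: common = {DFG}, closure = {ABCDEFG} → lossless.
Decomposition 2: common = {E}, closure = {E} → lossy.
Decomposition 3: common = {BEG}, closure = {BCEFG} → lossless.

Decomposition 2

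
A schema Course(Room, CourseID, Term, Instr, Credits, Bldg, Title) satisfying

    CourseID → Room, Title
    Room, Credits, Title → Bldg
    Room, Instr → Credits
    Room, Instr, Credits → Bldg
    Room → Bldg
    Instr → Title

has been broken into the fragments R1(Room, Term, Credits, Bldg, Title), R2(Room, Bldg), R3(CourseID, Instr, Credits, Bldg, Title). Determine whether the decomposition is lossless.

No

Chase test. Columns are Room, CourseID, Term, Instr, Credits, Bldg, Title; row i has aⱼ where attribute j ∈ Ri, else bᵢⱼ.
Initial tableau (one row per fragment):
  row 1: a1 b12 a3 b14 a5 a6 a7
  row 2: a1 b22 b23 b24 b25 a6 b27
  row 3: b31 a2 b33 a4 a5 a6 a7
No row becomes fully distinguished — the join is lossy.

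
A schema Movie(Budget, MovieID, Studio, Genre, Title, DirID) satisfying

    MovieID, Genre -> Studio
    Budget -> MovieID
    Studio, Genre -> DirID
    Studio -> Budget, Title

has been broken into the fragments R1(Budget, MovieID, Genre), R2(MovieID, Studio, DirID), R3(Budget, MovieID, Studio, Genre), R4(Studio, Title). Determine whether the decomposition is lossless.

Chase test. Columns are Budget, MovieID, Studio, Genre, Title, DirID; row i has aⱼ where attribute j ∈ Ri, else bᵢⱼ.
Initial tableau (one row per fragment):
  row 1: a1 a2 b13 a4 b15 b16
  row 2: b21 a2 a3 b24 b25 a6
  row 3: a1 a2 a3 a4 b35 b36
  row 4: b41 b42 a3 b44 a5 b46
Rows 1 and 3 agree on MovieID, Genre; apply MovieID, Genre→Studio and equate their Studio entries.
Rows 1 and 3 agree on Studio, Genre; apply Studio, Genre→DirID and equate their DirID entries.
Rows 1 and 2 agree on Studio; apply Studio→Budget, Title and equate their Budget, Title entries.
Rows 1 and 3 agree on Studio; apply Studio→Budget, Title and equate their Budget, Title entries.
Rows 1 and 4 agree on Studio; apply Studio→Budget, Title and equate their Budget, Title entries.
Rows 1 and 4 agree on Budget; apply Budget→MovieID and equate their MovieID entries.
No row becomes fully distinguished — the join is lossy.

No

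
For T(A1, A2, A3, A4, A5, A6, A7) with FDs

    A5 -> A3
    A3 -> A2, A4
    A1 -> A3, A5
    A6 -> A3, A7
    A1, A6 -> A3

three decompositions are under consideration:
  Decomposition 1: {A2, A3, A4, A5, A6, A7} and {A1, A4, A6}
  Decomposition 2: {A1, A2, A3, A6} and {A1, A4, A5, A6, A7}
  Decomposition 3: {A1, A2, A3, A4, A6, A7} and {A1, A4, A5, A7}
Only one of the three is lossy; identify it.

Decomposition 1: common = {A4, A6}, closure = {A2, A3, A4, A6, A7} → lossy.
Decomposition 2: common = {A1, A6}, closure = {A1, A2, A3, A4, A5, A6, A7} → lossless.
Decomposition 3: common = {A1, A4, A7}, closure = {A1, A2, A3, A4, A5, A7} → lossless.

Decomposition 1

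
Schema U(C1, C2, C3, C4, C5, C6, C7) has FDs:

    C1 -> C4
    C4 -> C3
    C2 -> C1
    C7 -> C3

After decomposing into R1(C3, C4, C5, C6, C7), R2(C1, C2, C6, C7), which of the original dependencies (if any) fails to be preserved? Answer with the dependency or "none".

C1 -> C4

Check C1 → C4: no single fragment contains all of {C1, C4}, and the restricted closure of {C1} across the fragments never reaches {C4}.
C4 → C3 is preserved.
C2 → C1 is preserved.
C7 → C3 is preserved.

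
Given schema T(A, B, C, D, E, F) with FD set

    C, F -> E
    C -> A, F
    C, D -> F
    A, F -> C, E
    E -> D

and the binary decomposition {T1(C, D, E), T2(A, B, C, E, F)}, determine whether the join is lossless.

Yes

Common attributes: T1 ∩ T2 = {C, E}.
Closure of {C, E}: C → A, F applies, adding A, F; E → D applies, adding D. So (C, E)⁺ = {A, C, D, E, F}.
This closure contains every attribute of T1, so T1 ∩ T2 → T1. The join is lossless.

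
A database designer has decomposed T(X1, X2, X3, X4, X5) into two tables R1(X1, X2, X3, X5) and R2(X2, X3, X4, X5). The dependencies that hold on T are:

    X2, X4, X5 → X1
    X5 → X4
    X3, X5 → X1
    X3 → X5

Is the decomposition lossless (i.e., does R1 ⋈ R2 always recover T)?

Common attributes: R1 ∩ R2 = {X2, X3, X5}.
Closure of {X2, X3, X5}: X5 → X4 applies, adding X4; X3, X5 → X1 applies, adding X1. So (X2, X3, X5)⁺ = {X1, X2, X3, X4, X5}.
This closure contains every attribute of R1, so R1 ∩ R2 → R1. The join is lossless.

Yes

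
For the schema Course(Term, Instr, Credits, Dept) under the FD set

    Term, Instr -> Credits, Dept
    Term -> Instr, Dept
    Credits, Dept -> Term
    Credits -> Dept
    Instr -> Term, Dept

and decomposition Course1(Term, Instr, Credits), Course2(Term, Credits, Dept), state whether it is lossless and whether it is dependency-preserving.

Lossless test: (Term, Credits)⁺ = {Term, Instr, Credits, Dept}, which contains all of one fragment — lossless.
Dependency preservation: Term, Instr → Credits, Dept; Term → Instr, Dept; Instr → Term, Dept are not contained in any single fragment, but the restricted closure of each left-hand side across the fragments still reaches the right-hand side; the remaining FDs each lie inside some fragment. All dependencies are preserved.

lossless and dependency-preserving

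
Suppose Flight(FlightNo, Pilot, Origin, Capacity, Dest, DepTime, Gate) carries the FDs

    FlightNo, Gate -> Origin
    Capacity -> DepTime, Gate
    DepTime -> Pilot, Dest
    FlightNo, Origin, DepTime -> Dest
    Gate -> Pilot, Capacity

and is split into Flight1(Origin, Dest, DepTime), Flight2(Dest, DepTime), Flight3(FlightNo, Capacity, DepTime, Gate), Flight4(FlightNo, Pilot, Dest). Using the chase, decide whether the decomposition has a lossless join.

No

Chase test. Columns are FlightNo, Pilot, Origin, Capacity, Dest, DepTime, Gate; row i has aⱼ where attribute j ∈ Flighti, else bᵢⱼ.
Initial tableau (one row per fragment):
  row 1: b11 b12 a3 b14 a5 a6 b17
  row 2: b21 b22 b23 b24 a5 a6 b27
  row 3: a1 b32 b33 a4 b35 a6 a7
  row 4: a1 a2 b43 b44 a5 b46 b47
Rows 1 and 2 agree on DepTime; apply DepTime→Pilot, Dest and equate their Pilot, Dest entries.
Rows 1 and 3 agree on DepTime; apply DepTime→Pilot, Dest and equate their Pilot, Dest entries.
No row becomes fully distinguished — the join is lossy.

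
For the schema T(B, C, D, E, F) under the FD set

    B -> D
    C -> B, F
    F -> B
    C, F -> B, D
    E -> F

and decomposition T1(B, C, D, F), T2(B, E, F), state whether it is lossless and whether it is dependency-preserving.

lossy but dependency-preserving

Lossless test: (B, F)⁺ = {B, D, F}, which is a superkey of neither fragment — lossy.
Dependency preservation: every FD's attributes lie within a single fragment, so each can be enforced locally — preserved.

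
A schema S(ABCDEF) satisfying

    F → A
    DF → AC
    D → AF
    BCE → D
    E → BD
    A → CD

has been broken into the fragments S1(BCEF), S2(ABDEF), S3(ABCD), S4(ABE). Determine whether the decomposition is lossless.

Yes

Chase test. Columns are ABCDEF; row i has aⱼ where attribute j ∈ Si, else bᵢⱼ.
Initial tableau (one row per fragment):
  row 1: b11 a2 a3 b14 a5 a6
  row 2: a1 a2 b23 a4 a5 a6
  row 3: a1 a2 a3 a4 b35 b36
  row 4: a1 a2 b43 b44 a5 b46
Rows 1 and 2 agree on F; apply F→A and equate their A entries.
Rows 2 and 3 agree on D; apply D→AF and equate their AF entries.
Rows 1 and 2 agree on E; apply E→BD and equate their BD entries.
Rows 1 and 4 agree on E; apply E→BD and equate their BD entries.
Rows 1 and 2 agree on A; apply A→CD and equate their CD entries.
Rows 1 and 4 agree on A; apply A→CD and equate their CD entries.
Rows 1 and 4 agree on D; apply D→AF and equate their AF entries.
Row 1 is now all distinguished symbols — the join is lossless.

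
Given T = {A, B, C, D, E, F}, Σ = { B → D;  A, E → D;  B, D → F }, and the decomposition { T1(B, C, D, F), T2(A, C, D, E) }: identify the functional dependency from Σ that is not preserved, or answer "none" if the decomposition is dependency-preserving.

B → D lies within T1.
A, E → D lies within T2.
B, D → F lies within T1.
Every dependency is enforceable on the fragments, so the decomposition is dependency-preserving.

none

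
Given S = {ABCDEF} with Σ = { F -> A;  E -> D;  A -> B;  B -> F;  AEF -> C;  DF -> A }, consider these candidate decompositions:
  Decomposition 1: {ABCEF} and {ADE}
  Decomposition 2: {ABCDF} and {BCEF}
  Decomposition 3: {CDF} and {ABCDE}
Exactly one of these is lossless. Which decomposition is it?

Decomposition 1

Decomposition 1: common = {AE}, closure = {ABCDEF} → lossless.
Decomposition 2: common = {BCF}, closure = {ABCF} → lossy.
Decomposition 3: common = {CD}, closure = {CD} → lossy.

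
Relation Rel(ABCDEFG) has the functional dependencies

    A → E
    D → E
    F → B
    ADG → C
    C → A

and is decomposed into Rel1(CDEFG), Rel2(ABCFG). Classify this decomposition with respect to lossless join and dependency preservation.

lossless but not dependency-preserving

Lossless test: (CFG)⁺ = {ABCEFG}, which contains all of one fragment — lossless.
Dependency preservation: the restricted closure of {A} across the fragments never reaches {E}, so A → E cannot be enforced without a join — not preserved.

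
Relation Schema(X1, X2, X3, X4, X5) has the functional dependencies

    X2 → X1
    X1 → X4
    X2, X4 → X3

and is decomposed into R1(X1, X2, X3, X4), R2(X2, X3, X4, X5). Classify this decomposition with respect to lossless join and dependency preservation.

lossless and dependency-preserving

Lossless test: (X2, X3, X4)⁺ = {X1, X2, X3, X4}, which contains all of one fragment — lossless.
Dependency preservation: every FD's attributes lie within a single fragment, so each can be enforced locally — preserved.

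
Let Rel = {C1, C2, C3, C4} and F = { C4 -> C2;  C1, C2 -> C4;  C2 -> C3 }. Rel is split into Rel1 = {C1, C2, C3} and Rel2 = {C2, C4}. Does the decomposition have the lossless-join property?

Common attributes: Rel1 ∩ Rel2 = {C2}.
Closure of {C2}: C2 → C3 applies, adding C3. So (C2)⁺ = {C2, C3}.
The closure contains neither all of Rel1 = {C1, C2, C3} nor all of Rel2 = {C2, C4}, so the common attributes are not a superkey of either fragment. The join is lossy.

No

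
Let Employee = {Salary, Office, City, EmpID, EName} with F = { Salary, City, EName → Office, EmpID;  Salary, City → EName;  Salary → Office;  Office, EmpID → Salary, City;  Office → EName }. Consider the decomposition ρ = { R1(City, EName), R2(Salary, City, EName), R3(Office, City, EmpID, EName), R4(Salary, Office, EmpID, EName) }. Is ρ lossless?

Chase test. Columns are Salary, Office, City, EmpID, EName; row i has aⱼ where attribute j ∈ Ri, else bᵢⱼ.
Initial tableau (one row per fragment):
  row 1: b11 b12 a3 b14 a5
  row 2: a1 b22 a3 b24 a5
  row 3: b31 a2 a3 a4 a5
  row 4: a1 a2 b43 a4 a5
Rows 2 and 4 agree on Salary; apply Salary→Office and equate their Office entries.
Rows 3 and 4 agree on Office, EmpID; apply Office, EmpID→Salary, City and equate their Salary, City entries.
Rows 2 and 3 agree on Salary, City, EName; apply Salary, City, EName→Office, EmpID and equate their Office, EmpID entries.
Row 2 is now all distinguished symbols — the join is lossless.

Yes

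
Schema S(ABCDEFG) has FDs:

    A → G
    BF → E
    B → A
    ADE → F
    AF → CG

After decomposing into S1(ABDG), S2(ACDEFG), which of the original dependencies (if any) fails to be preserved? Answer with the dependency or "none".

BF → E

Check BF → E: no single fragment contains all of {BEF}, and the restricted closure of {BF} across the fragments never reaches {E}.
A → G is preserved.
B → A is preserved.
ADE → F is preserved.
AF → CG is preserved.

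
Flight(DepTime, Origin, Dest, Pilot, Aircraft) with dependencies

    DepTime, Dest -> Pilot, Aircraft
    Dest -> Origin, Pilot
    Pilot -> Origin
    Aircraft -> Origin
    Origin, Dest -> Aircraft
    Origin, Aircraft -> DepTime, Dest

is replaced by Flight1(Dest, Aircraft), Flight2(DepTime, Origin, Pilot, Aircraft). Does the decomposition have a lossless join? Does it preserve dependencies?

Lossless test: (Aircraft)⁺ = {DepTime, Origin, Dest, Pilot, Aircraft}, which contains all of one fragment — lossless.
Dependency preservation: DepTime, Dest → Pilot, Aircraft; Dest → Origin, Pilot; Origin, Dest → Aircraft; Origin, Aircraft → DepTime, Dest are not contained in any single fragment, but the restricted closure of each left-hand side across the fragments still reaches the right-hand side; the remaining FDs each lie inside some fragment. All dependencies are preserved.

lossless and dependency-preserving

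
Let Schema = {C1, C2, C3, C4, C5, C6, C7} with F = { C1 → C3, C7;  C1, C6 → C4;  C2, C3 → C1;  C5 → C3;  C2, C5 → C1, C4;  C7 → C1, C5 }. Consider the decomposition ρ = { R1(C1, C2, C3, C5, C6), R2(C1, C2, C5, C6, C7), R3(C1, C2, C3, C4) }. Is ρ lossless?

Yes

Chase test. Columns are C1, C2, C3, C4, C5, C6, C7; row i has aⱼ where attribute j ∈ Ri, else bᵢⱼ.
Initial tableau (one row per fragment):
  row 1: a1 a2 a3 b14 a5 a6 b17
  row 2: a1 a2 b23 b24 a5 a6 a7
  row 3: a1 a2 a3 a4 b35 b36 b37
Rows 1 and 2 agree on C1; apply C1→C3, C7 and equate their C3, C7 entries.
Rows 1 and 3 agree on C1; apply C1→C3, C7 and equate their C3, C7 entries.
Rows 1 and 2 agree on C1, C6; apply C1, C6→C4 and equate their C4 entries.
Rows 1 and 3 agree on C7; apply C7→C1, C5 and equate their C1, C5 entries.
Rows 1 and 3 agree on C2, C5; apply C2, C5→C1, C4 and equate their C1, C4 entries.
Row 1 is now all distinguished symbols — the join is lossless.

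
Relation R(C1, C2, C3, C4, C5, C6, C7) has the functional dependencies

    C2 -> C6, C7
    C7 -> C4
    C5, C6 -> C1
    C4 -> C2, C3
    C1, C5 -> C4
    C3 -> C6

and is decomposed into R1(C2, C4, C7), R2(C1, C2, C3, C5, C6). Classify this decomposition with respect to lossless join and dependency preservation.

Lossless test: (C2)⁺ = {C2, C3, C4, C6, C7}, which contains all of one fragment — lossless.
Dependency preservation: C2 → C6, C7; C4 → C2, C3; C1, C5 → C4 are not contained in any single fragment, but the restricted closure of each left-hand side across the fragments still reaches the right-hand side; the remaining FDs each lie inside some fragment. All dependencies are preserved.

lossless and dependency-preserving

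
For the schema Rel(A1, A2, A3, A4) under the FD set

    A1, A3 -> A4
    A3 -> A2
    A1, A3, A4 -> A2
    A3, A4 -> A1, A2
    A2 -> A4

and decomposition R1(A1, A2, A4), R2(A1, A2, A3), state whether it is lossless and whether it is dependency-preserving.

Lossless test: (A1, A2)⁺ = {A1, A2, A4}, which contains all of one fragment — lossless.
Dependency preservation: A1, A3 → A4; A1, A3, A4 → A2; A3, A4 → A1, A2 are not contained in any single fragment, but the restricted closure of each left-hand side across the fragments still reaches the right-hand side; the remaining FDs each lie inside some fragment. All dependencies are preserved.

lossless and dependency-preserving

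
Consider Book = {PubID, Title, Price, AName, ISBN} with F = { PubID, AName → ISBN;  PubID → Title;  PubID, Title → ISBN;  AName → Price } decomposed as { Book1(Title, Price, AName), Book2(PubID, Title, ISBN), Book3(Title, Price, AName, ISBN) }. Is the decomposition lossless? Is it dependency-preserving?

Lossless test (chase): applying each FD to every pair of rows produces no changes in the tableau, so no row becomes fully distinguished — the join is lossy.
Dependency preservation: PubID, AName → ISBN is not contained in any single fragment, but the restricted closure of its left-hand side across the fragments still reaches the right-hand side; the remaining FDs each lie inside some fragment. All dependencies are preserved.

lossy but dependency-preserving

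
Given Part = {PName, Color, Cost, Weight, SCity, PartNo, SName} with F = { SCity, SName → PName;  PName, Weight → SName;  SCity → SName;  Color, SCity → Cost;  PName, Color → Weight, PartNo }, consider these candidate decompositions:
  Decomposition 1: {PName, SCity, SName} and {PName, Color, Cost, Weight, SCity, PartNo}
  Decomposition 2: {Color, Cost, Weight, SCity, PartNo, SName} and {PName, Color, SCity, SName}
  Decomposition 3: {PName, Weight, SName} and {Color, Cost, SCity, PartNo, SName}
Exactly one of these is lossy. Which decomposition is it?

Decomposition 1: common = {PName, SCity}, closure = {PName, SCity, SName} → lossless.
Decomposition 2: common = {Color, SCity, SName}, closure = {PName, Color, Cost, Weight, SCity, PartNo, SName} → lossless.
Decomposition 3: common = {SName}, closure = {SName} → lossy.

Decomposition 3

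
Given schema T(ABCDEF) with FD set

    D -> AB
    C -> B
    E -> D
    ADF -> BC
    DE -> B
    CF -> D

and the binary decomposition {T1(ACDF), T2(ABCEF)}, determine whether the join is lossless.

Common attributes: T1 ∩ T2 = {ACF}.
Closure of {ACF}: C → B applies, adding B; CF → D applies, adding D. So (ACF)⁺ = {ABCDF}.
This closure contains every attribute of T1, so T1 ∩ T2 → T1. The join is lossless.

Yes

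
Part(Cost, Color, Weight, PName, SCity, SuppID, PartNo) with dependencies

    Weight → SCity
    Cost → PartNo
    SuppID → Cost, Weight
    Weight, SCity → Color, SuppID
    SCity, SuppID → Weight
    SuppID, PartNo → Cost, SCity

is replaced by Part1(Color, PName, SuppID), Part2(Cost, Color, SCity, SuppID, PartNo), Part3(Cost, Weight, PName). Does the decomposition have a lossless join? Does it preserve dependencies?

Lossless test (chase): Rows 2 and 3 agree on Cost; apply Cost→PartNo and equate their PartNo entries. Rows 1 and 2 agree on SuppID; apply SuppID→Cost, Weight and equate their Cost, Weight entries. Rows 1 and 2 agree on Weight; apply Weight→SCity and equate their SCity entries. Rows 1 and 2 agree on Cost; apply Cost→PartNo and equate their PartNo entries. No row becomes fully distinguished — the join is lossy.
Dependency preservation: the restricted closure of {Weight} across the fragments never reaches {SCity}, so Weight → SCity cannot be enforced without a join — not preserved.

lossy and not dependency-preserving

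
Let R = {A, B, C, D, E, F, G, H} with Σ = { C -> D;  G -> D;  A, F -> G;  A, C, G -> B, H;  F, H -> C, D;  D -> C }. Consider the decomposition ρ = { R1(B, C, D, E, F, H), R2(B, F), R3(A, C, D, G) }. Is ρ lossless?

No

Chase test. Columns are A, B, C, D, E, F, G, H; row i has aⱼ where attribute j ∈ Ri, else bᵢⱼ.
Initial tableau (one row per fragment):
  row 1: b11 a2 a3 a4 a5 a6 b17 a8
  row 2: b21 a2 b23 b24 b25 a6 b27 b28
  row 3: a1 b32 a3 a4 b35 b36 a7 b38
No row becomes fully distinguished — the join is lossy.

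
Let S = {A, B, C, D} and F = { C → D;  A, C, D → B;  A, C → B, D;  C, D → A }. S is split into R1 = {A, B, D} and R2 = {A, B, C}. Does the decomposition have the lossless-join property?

Common attributes: R1 ∩ R2 = {A, B}.
No dependency enlarges {A, B}, so (A, B)⁺ = {A, B}.
The closure contains neither all of R1 = {A, B, D} nor all of R2 = {A, B, C}, so the common attributes are not a superkey of either fragment. The join is lossy.

No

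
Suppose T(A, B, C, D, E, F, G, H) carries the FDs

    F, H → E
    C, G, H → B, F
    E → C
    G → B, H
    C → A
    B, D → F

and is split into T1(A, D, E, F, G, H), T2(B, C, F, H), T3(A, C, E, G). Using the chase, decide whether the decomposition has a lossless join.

No

Chase test. Columns are A, B, C, D, E, F, G, H; row i has aⱼ where attribute j ∈ Ti, else bᵢⱼ.
Initial tableau (one row per fragment):
  row 1: a1 b12 b13 a4 a5 a6 a7 a8
  row 2: b21 a2 a3 b24 b25 a6 b27 a8
  row 3: a1 b32 a3 b34 a5 b36 a7 b38
Rows 1 and 2 agree on F, H; apply F, H→E and equate their E entries.
Rows 1 and 2 agree on E; apply E→C and equate their C entries.
Rows 1 and 3 agree on G; apply G→B, H and equate their B, H entries.
Rows 1 and 2 agree on C; apply C→A and equate their A entries.
Rows 1 and 3 agree on C, G, H; apply C, G, H→B, F and equate their B, F entries.
No row becomes fully distinguished — the join is lossy.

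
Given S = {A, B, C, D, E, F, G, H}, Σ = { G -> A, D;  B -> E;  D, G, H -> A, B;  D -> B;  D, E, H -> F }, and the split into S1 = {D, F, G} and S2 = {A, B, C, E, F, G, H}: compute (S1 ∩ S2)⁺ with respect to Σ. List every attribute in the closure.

S1 ∩ S2 = {F, G}.
G → A, D applies, adding A, D
D → B applies, adding B
B → E applies, adding E
Closure: {A, B, D, E, F, G}.

A, B, D, E, F, G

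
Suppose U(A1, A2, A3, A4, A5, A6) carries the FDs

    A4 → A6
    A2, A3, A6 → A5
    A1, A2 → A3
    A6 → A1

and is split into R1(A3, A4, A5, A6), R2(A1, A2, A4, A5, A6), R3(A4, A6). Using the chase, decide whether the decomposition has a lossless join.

No

Chase test. Columns are A1, A2, A3, A4, A5, A6; row i has aⱼ where attribute j ∈ Ri, else bᵢⱼ.
Initial tableau (one row per fragment):
  row 1: b11 b12 a3 a4 a5 a6
  row 2: a1 a2 b23 a4 a5 a6
  row 3: b31 b32 b33 a4 b35 a6
Rows 1 and 2 agree on A6; apply A6→A1 and equate their A1 entries.
Rows 1 and 3 agree on A6; apply A6→A1 and equate their A1 entries.
No row becomes fully distinguished — the join is lossy.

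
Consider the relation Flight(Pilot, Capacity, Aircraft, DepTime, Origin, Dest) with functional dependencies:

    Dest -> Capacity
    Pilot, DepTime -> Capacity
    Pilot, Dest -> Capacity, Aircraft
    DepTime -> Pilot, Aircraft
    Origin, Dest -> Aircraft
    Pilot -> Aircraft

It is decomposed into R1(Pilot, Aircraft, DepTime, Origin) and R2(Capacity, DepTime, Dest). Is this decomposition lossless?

Common attributes: R1 ∩ R2 = {DepTime}.
Closure of {DepTime}: DepTime → Pilot, Aircraft applies, adding Pilot, Aircraft; Pilot, DepTime → Capacity applies, adding Capacity. So (DepTime)⁺ = {Pilot, Capacity, Aircraft, DepTime}.
The closure contains neither all of R1 = {Pilot, Aircraft, DepTime, Origin} nor all of R2 = {Capacity, DepTime, Dest}, so the common attributes are not a superkey of either fragment. The join is lossy.

No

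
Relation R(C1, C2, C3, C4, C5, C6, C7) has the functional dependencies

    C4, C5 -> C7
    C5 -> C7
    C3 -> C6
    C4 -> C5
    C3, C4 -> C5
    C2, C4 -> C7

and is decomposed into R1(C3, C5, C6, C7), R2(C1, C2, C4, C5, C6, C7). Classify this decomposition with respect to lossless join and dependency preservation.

Lossless test: (C5, C6, C7)⁺ = {C5, C6, C7}, which is a superkey of neither fragment — lossy.
Dependency preservation: C3, C4 → C5 is not contained in any single fragment, but the restricted closure of its left-hand side across the fragments still reaches the right-hand side; the remaining FDs each lie inside some fragment. All dependencies are preserved.

lossy but dependency-preserving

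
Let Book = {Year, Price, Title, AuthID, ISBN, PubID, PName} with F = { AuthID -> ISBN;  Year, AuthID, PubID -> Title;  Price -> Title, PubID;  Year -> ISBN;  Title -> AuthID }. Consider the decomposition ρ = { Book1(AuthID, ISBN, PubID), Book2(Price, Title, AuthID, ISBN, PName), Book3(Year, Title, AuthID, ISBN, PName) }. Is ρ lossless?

Chase test. Columns are Year, Price, Title, AuthID, ISBN, PubID, PName; row i has aⱼ where attribute j ∈ Booki, else bᵢⱼ.
Initial tableau (one row per fragment):
  row 1: b11 b12 b13 a4 a5 a6 b17
  row 2: b21 a2 a3 a4 a5 b26 a7
  row 3: a1 b32 a3 a4 a5 b36 a7
No row becomes fully distinguished — the join is lossy.

No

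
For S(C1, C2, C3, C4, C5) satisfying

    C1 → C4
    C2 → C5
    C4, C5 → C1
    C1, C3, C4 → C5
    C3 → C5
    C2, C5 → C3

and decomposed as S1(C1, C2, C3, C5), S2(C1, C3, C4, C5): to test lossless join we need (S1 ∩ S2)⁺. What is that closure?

C1, C3, C4, C5

S1 ∩ S2 = {C1, C3, C5}.
C1 → C4 applies, adding C4
Closure: {C1, C3, C4, C5}.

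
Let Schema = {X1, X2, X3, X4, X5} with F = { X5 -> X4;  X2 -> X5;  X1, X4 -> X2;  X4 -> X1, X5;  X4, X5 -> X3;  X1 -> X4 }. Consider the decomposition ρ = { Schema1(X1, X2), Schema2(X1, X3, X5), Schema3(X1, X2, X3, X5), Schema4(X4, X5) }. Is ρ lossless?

Yes

Chase test. Columns are X1, X2, X3, X4, X5; row i has aⱼ where attribute j ∈ Schemai, else bᵢⱼ.
Initial tableau (one row per fragment):
  row 1: a1 a2 b13 b14 b15
  row 2: a1 b22 a3 b24 a5
  row 3: a1 a2 a3 b34 a5
  row 4: b41 b42 b43 a4 a5
Rows 2 and 3 agree on X5; apply X5→X4 and equate their X4 entries.
Rows 2 and 4 agree on X5; apply X5→X4 and equate their X4 entries.
Rows 1 and 3 agree on X2; apply X2→X5 and equate their X5 entries.
Rows 2 and 3 agree on X1, X4; apply X1, X4→X2 and equate their X2 entries.
Rows 2 and 4 agree on X4; apply X4→X1, X5 and equate their X1, X5 entries.
Rows 2 and 4 agree on X4, X5; apply X4, X5→X3 and equate their X3 entries.
Rows 1 and 2 agree on X1; apply X1→X4 and equate their X4 entries.
Rows 1 and 4 agree on X1, X4; apply X1, X4→X2 and equate their X2 entries.
Rows 1 and 2 agree on X4, X5; apply X4, X5→X3 and equate their X3 entries.
Row 1 is now all distinguished symbols — the join is lossless.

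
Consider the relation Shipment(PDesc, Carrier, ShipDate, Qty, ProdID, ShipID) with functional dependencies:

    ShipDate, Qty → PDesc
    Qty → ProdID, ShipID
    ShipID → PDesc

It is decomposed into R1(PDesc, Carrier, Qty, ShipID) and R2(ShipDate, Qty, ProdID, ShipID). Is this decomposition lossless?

No

Common attributes: R1 ∩ R2 = {Qty, ShipID}.
Closure of {Qty, ShipID}: Qty → ProdID, ShipID applies, adding ProdID; ShipID → PDesc applies, adding PDesc. So (Qty, ShipID)⁺ = {PDesc, Qty, ProdID, ShipID}.
The closure contains neither all of R1 = {PDesc, Carrier, Qty, ShipID} nor all of R2 = {ShipDate, Qty, ProdID, ShipID}, so the common attributes are not a superkey of either fragment. The join is lossy.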